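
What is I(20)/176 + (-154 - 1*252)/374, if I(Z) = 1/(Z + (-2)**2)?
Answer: -7085/6528 ≈ -1.0853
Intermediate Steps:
I(Z) = 1/(4 + Z) (I(Z) = 1/(Z + 4) = 1/(4 + Z))
I(20)/176 + (-154 - 1*252)/374 = 1/((4 + 20)*176) + (-154 - 1*252)/374 = (1/176)/24 + (-154 - 252)*(1/374) = (1/24)*(1/176) - 406*1/374 = 1/4224 - 203/187 = -7085/6528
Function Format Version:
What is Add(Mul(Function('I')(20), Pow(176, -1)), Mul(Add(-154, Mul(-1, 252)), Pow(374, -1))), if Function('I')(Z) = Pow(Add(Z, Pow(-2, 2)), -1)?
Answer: Rational(-7085, 6528) ≈ -1.0853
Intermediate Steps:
Function('I')(Z) = Pow(Add(4, Z), -1) (Function('I')(Z) = Pow(Add(Z, 4), -1) = Pow(Add(4, Z), -1))
Add(Mul(Function('I')(20), Pow(176, -1)), Mul(Add(-154, Mul(-1, 252)), Pow(374, -1))) = Add(Mul(Pow(Add(4, 20), -1), Pow(176, -1)), Mul(Add(-154, Mul(-1, 252)), Pow(374, -1))) = Add(Mul(Pow(24, -1), Rational(1, 176)), Mul(Add(-154, -252), Rational(1, 374))) = Add(Mul(Rational(1, 24), Rational(1, 176)), Mul(-406, Rational(1, 374))) = Add(Rational(1, 4224), Rational(-203, 187)) = Rational(-7085, 6528)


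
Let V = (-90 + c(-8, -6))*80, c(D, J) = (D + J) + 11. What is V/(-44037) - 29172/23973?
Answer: -122920916/117299889 ≈ -1.0479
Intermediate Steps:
c(D, J) = 11 + D + J
V = -7440 (V = (-90 + (11 - 8 - 6))*80 = (-90 - 3)*80 = -93*80 = -7440)
V/(-44037) - 29172/23973 = -7440/(-44037) - 29172/23973 = -7440*(-1/44037) - 29172*1/23973 = 2480/14679 - 9724/7991 = -122920916/117299889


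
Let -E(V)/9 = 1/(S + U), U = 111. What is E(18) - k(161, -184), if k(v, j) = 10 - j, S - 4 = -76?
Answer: -2525/13 ≈ -194.23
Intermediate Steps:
S = -72 (S = 4 - 76 = -72)
E(V) = -3/13 (E(V) = -9/(-72 + 111) = -9/39 = -9*1/39 = -3/13)
E(18) - k(161, -184) = -3/13 - (10 - 1*(-184)) = -3/13 - (10 + 184) = -3/13 - 1*194 = -3/13 - 194 = -2525/13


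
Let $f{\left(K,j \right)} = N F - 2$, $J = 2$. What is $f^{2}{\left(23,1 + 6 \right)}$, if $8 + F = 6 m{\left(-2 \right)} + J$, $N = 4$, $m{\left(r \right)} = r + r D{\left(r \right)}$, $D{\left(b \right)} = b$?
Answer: $484$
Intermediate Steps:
$m{\left(r \right)} = r + r^{2}$ ($m{\left(r \right)} = r + r r = r + r^{2}$)
$F = 6$ ($F = -8 + \left(6 \left(- 2 \left(1 - 2\right)\right) + 2\right) = -8 + \left(6 \left(\left(-2\right) \left(-1\right)\right) + 2\right) = -8 + \left(6 \cdot 2 + 2\right) = -8 + \left(12 + 2\right) = -8 + 14 = 6$)
$f{\left(K,j \right)} = 22$ ($f{\left(K,j \right)} = 4 \cdot 6 - 2 = 24 - 2 = 22$)
$f^{2}{\left(23,1 + 6 \right)} = 22^{2} = 484$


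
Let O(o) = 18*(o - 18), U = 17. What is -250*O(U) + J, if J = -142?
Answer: 4358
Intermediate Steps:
O(o) = -324 + 18*o (O(o) = 18*(-18 + o) = -324 + 18*o)
-250*O(U) + J = -250*(-324 + 18*17) - 142 = -250*(-324 + 306) - 142 = -250*(-18) - 142 = 4500 - 142 = 4358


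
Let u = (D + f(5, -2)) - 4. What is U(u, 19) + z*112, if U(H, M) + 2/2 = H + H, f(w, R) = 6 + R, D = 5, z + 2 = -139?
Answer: -15783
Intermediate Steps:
z = -141 (z = -2 - 139 = -141)
u = 5 (u = (5 + (6 - 2)) - 4 = (5 + 4) - 4 = 9 - 4 = 5)
U(H, M) = -1 + 2*H (U(H, M) = -1 + (H + H) = -1 + 2*H)
U(u, 19) + z*112 = (-1 + 2*5) - 141*112 = (-1 + 10) - 15792 = 9 - 15792 = -15783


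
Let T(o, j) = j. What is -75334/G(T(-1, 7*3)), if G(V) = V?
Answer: -10762/3 ≈ -3587.3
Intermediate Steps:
-75334/G(T(-1, 7*3)) = -75334/(7*3) = -75334/21 = -75334*1/21 = -10762/3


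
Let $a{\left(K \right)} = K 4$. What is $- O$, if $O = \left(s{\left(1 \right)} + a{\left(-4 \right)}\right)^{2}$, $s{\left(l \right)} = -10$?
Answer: $-676$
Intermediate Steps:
$a{\left(K \right)} = 4 K$
$O = 676$ ($O = \left(-10 + 4 \left(-4\right)\right)^{2} = \left(-10 - 16\right)^{2} = \left(-26\right)^{2} = 676$)
$- O = \left(-1\right) 676 = -676$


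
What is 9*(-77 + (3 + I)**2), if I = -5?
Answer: -657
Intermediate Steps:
9*(-77 + (3 + I)**2) = 9*(-77 + (3 - 5)**2) = 9*(-77 + (-2)**2) = 9*(-77 + 4) = 9*(-73) = -657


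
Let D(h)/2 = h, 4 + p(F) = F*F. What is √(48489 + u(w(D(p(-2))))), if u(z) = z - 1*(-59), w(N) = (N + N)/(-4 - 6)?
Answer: 2*√12137 ≈ 220.34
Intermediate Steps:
p(F) = -4 + F² (p(F) = -4 + F*F = -4 + F²)
D(h) = 2*h
w(N) = -N/5 (w(N) = (2*N)/(-10) = (2*N)*(-⅒) = -N/5)
u(z) = 59 + z (u(z) = z + 59 = 59 + z)
√(48489 + u(w(D(p(-2))))) = √(48489 + (59 - 2*(-4 + (-2)²)/5)) = √(48489 + (59 - 2*(-4 + 4)/5)) = √(48489 + (59 - 2*0/5)) = √(48489 + (59 - ⅕*0)) = √(48489 + (59 + 0)) = √(48489 + 59) = √48548 = 2*√12137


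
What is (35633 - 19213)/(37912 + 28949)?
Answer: 16420/66861 ≈ 0.24558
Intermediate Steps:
(35633 - 19213)/(37912 + 28949) = 16420/66861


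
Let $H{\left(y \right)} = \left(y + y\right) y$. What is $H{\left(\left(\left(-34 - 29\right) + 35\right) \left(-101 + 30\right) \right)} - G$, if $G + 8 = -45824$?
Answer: $7950120$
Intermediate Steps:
$G = -45832$ ($G = -8 - 45824 = -45832$)
$H{\left(y \right)} = 2 y^{2}$ ($H{\left(y \right)} = 2 y y = 2 y^{2}$)
$H{\left(\left(\left(-34 - 29\right) + 35\right) \left(-101 + 30\right) \right)} - G = 2 \left(\left(\left(-34 - 29\right) + 35\right) \left(-101 + 30\right)\right)^{2} - -45832 = 2 \left(\left(-63 + 35\right) \left(-71\right)\right)^{2} + 45832 = 2 \left(\left(-28\right) \left(-71\right)\right)^{2} + 45832 = 2 \cdot 1988^{2} + 45832 = 2 \cdot 3952144 + 45832 = 7904288 + 45832 = 7950120$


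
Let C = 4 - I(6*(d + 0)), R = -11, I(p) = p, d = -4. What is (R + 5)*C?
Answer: -168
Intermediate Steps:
C = 28 (C = 4 - 6*(-4 + 0) = 4 - 6*(-4) = 4 - 1*(-24) = 4 + 24 = 28)
(R + 5)*C = (-11 + 5)*28 = -6*28 = -168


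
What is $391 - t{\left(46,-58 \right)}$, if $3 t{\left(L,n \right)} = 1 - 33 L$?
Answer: $\frac{2690}{3} \approx 896.67$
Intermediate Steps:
$t{\left(L,n \right)} = \frac{1}{3} - 11 L$ ($t{\left(L,n \right)} = \frac{1 - 33 L}{3} = \frac{1}{3} - 11 L$)
$391 - t{\left(46,-58 \right)} = 391 - \left(\frac{1}{3} - 506\right) = 391 - - \frac{1517}{3} = 391 + \frac{1517}{3} = \frac{2690}{3}$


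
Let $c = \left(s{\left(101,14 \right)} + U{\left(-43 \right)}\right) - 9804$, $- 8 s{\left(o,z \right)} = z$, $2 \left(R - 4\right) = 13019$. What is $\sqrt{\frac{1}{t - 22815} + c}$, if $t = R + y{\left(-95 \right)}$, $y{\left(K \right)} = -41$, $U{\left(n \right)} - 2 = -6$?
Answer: $\frac{i \sqrt{41919385941255}}{65370} \approx 99.044 i$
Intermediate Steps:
$R = \frac{13027}{2}$ ($R = 4 + \frac{1}{2} \cdot 13019 = 4 + \frac{13019}{2} = \frac{13027}{2} \approx 6513.5$)
$U{\left(n \right)} = -4$ ($U{\left(n \right)} = 2 - 6 = -4$)
$s{\left(o,z \right)} = - \frac{z}{8}$
$t = \frac{12945}{2}$ ($t = \frac{13027}{2} - 41 = \frac{12945}{2} \approx 6472.5$)
$c = - \frac{39239}{4}$ ($c = \left(\left(- \frac{1}{8}\right) 14 - 4\right) - 9804 = \left(- \frac{7}{4} - 4\right) - 9804 = - \frac{23}{4} - 9804 = - \frac{39239}{4} \approx -9809.8$)
$\sqrt{\frac{1}{t - 22815} + c} = \sqrt{\frac{1}{\frac{12945}{2} - 22815} - \frac{39239}{4}} = \sqrt{\frac{1}{- \frac{32685}{2}} - \frac{39239}{4}} = \sqrt{- \frac{2}{32685} - \frac{39239}{4}} = \sqrt{- \frac{1282526723}{130740}} = \frac{i \sqrt{41919385941255}}{65370}$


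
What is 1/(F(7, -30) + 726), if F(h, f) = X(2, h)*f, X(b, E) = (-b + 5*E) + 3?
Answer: -1/354 ≈ -0.0028249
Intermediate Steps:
X(b, E) = 3 - b + 5*E
F(h, f) = f*(1 + 5*h) (F(h, f) = (3 - 1*2 + 5*h)*f = (3 - 2 + 5*h)*f = (1 + 5*h)*f = f*(1 + 5*h))
1/(F(7, -30) + 726) = 1/(-30*(1 + 5*7) + 726) = 1/(-30*(1 + 35) + 726) = 1/(-30*36 + 726) = 1/(-1080 + 726) = 1/(-354) = -1/354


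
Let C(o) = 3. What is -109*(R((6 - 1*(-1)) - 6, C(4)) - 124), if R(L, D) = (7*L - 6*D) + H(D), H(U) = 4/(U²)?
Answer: 131999/9 ≈ 14667.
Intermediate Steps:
H(U) = 4/U²
R(L, D) = -6*D + 4/D² + 7*L (R(L, D) = (7*L - 6*D) + 4/D² = (-6*D + 7*L) + 4/D² = -6*D + 4/D² + 7*L)
-109*(R((6 - 1*(-1)) - 6, C(4)) - 124) = -109*((-6*3 + 4/3² + 7*((6 - 1*(-1)) - 6)) - 124) = -109*((-18 + 4*(⅑) + 7*((6 + 1) - 6)) - 124) = -109*((-18 + 4/9 + 7*(7 - 6)) - 124) = -109*((-18 + 4/9 + 7*1) - 124) = -109*((-18 + 4/9 + 7) - 124) = -109*(-95/9 - 124) = -109*(-1211/9) = 131999/9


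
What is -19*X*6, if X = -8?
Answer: 912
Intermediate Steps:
-19*X*6 = -19*(-8)*6 = 152*6 = 912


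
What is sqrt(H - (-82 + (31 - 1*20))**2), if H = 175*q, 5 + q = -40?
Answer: 2*I*sqrt(3229) ≈ 113.65*I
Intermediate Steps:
q = -45 (q = -5 - 40 = -45)
H = -7875 (H = 175*(-45) = -7875)
sqrt(H - (-82 + (31 - 1*20))**2) = sqrt(-7875 - (-82 + (31 - 1*20))**2) = sqrt(-7875 - (-82 + (31 - 20))**2) = sqrt(-7875 - (-82 + 11)**2) = sqrt(-7875 - 1*(-71)**2) = sqrt(-7875 - 1*5041) = sqrt(-7875 - 5041) = sqrt(-12916) = 2*I*sqrt(3229)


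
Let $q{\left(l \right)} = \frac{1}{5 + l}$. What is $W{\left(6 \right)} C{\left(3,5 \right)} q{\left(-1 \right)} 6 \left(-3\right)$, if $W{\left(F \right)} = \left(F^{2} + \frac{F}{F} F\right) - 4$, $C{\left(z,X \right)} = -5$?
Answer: $855$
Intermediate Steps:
$W{\left(F \right)} = -4 + F + F^{2}$ ($W{\left(F \right)} = \left(F^{2} + 1 F\right) - 4 = \left(F^{2} + F\right) - 4 = \left(F + F^{2}\right) - 4 = -4 + F + F^{2}$)
$W{\left(6 \right)} C{\left(3,5 \right)} q{\left(-1 \right)} 6 \left(-3\right) = \left(-4 + 6 + 6^{2}\right) - \frac{5}{5 - 1} \cdot 6 \left(-3\right) = \left(-4 + 6 + 36\right) - \frac{5}{4} \cdot 6 \left(-3\right) = 38 \left(-5\right) \frac{1}{4} \cdot 6 \left(-3\right) = 38 \left(\left(- \frac{5}{4}\right) 6\right) \left(-3\right) = 38 \left(- \frac{15}{2}\right) \left(-3\right) = \left(-285\right) \left(-3\right) = 855$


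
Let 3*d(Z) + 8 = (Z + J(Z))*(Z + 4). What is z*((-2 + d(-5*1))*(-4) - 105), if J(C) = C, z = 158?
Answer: -47242/3 ≈ -15747.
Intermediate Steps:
d(Z) = -8/3 + 2*Z*(4 + Z)/3 (d(Z) = -8/3 + ((Z + Z)*(Z + 4))/3 = -8/3 + ((2*Z)*(4 + Z))/3 = -8/3 + (2*Z*(4 + Z))/3 = -8/3 + 2*Z*(4 + Z)/3)
z*((-2 + d(-5*1))*(-4) - 105) = 158*((-2 + (-8/3 + 2*(-5*1)²/3 + 8*(-5*1)/3))*(-4) - 105) = 158*((-2 + (-8/3 + (⅔)*(-5)² + (8/3)*(-5)))*(-4) - 105) = 158*((-2 + (-8/3 + (⅔)*25 - 40/3))*(-4) - 105) = 158*((-2 + (-8/3 + 50/3 - 40/3))*(-4) - 105) = 158*((-2 + ⅔)*(-4) - 105) = 158*(-4/3*(-4) - 105) = 158*(16/3 - 105) = 158*(-299/3) = -47242/3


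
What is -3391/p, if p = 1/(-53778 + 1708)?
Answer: 176569370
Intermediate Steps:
p = -1/52070 (p = 1/(-52070) = -1/52070 ≈ -1.9205e-5)
-3391/p = -3391/(-1/52070) = -3391*(-52070) = 176569370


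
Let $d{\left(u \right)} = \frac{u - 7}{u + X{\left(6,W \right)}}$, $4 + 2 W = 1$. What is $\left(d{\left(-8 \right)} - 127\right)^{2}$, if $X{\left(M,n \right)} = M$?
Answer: $\frac{57121}{4} \approx 14280.0$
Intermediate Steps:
$W = - \frac{3}{2}$ ($W = -2 + \frac{1}{2} \cdot 1 = -2 + \frac{1}{2} = - \frac{3}{2} \approx -1.5$)
$d{\left(u \right)} = \frac{-7 + u}{6 + u}$ ($d{\left(u \right)} = \frac{u - 7}{u + 6} = \frac{-7 + u}{6 + u}$)
$\left(d{\left(-8 \right)} - 127\right)^{2} = \left(\frac{-7 - 8}{6 - 8} - 127\right)^{2} = \left(\frac{1}{-2} \left(-15\right) - 127\right)^{2} = \left(\left(- \frac{1}{2}\right) \left(-15\right) - 127\right)^{2} = \left(\frac{15}{2} - 127\right)^{2} = \left(- \frac{239}{2}\right)^{2} = \frac{57121}{4}$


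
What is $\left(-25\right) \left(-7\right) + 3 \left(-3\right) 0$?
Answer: $175$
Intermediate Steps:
$\left(-25\right) \left(-7\right) + 3 \left(-3\right) 0 = 175 - 0 = 175 + 0 = 175$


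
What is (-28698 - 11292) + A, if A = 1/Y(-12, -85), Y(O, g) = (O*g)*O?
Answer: -489477601/12240 ≈ -39990.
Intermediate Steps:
Y(O, g) = g*O²
A = -1/12240 (A = 1/(-85*(-12)²) = 1/(-85*144) = 1/(-12240) = -1/12240 ≈ -8.1699e-5)
(-28698 - 11292) + A = (-28698 - 11292) - 1/12240 = -39990 - 1/12240 = -489477601/12240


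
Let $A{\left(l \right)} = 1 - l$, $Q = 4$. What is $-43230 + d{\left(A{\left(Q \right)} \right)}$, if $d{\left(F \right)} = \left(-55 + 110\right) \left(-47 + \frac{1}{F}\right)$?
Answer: $- \frac{137500}{3} \approx -45833.0$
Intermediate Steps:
$d{\left(F \right)} = -2585 + \frac{55}{F}$ ($d{\left(F \right)} = 55 \left(-47 + \frac{1}{F}\right) = -2585 + \frac{55}{F}$)
$-43230 + d{\left(A{\left(Q \right)} \right)} = -43230 - \left(2585 - \frac{55}{1 - 4}\right) = -43230 - \left(2585 - \frac{55}{-3}\right) = -43230 + \left(-2585 + 55 \left(- \frac{1}{3}\right)\right) = -43230 - \frac{7810}{3} = - \frac{137500}{3}$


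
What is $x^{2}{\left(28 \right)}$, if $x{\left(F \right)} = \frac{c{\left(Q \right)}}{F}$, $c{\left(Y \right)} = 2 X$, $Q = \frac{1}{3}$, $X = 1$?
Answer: $\frac{1}{196} \approx 0.005102$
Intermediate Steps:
$Q = \frac{1}{3} \approx 0.33333$
$c{\left(Y \right)} = 2$ ($c{\left(Y \right)} = 2 \cdot 1 = 2$)
$x{\left(F \right)} = \frac{2}{F}$
$x^{2}{\left(28 \right)} = \left(\frac{2}{28}\right)^{2} = \left(2 \cdot \frac{1}{28}\right)^{2} = \left(\frac{1}{14}\right)^{2} = \frac{1}{196}$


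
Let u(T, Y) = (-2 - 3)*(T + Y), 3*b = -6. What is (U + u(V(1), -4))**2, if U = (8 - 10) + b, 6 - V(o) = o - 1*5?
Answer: 1156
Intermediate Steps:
b = -2 (b = (1/3)*(-6) = -2)
V(o) = 11 - o (V(o) = 6 - (o - 1*5) = 6 - (o - 5) = 6 - (-5 + o) = 6 + (5 - o) = 11 - o)
U = -4 (U = (8 - 10) - 2 = -2 - 2 = -4)
u(T, Y) = -5*T - 5*Y (u(T, Y) = -5*(T + Y) = -5*T - 5*Y)
(U + u(V(1), -4))**2 = (-4 + (-5*(11 - 1*1) - 5*(-4)))**2 = (-4 + (-5*(11 - 1) + 20))**2 = (-4 + (-5*10 + 20))**2 = (-4 + (-50 + 20))**2 = (-4 - 30)**2 = (-34)**2 = 1156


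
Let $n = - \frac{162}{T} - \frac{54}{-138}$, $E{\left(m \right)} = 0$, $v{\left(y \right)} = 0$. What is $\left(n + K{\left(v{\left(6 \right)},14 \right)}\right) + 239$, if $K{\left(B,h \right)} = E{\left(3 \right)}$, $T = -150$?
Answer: $\frac{138271}{575} \approx 240.47$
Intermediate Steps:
$K{\left(B,h \right)} = 0$
$n = \frac{846}{575}$ ($n = - \frac{162}{-150} - \frac{54}{-138} = \left(-162\right) \left(- \frac{1}{150}\right) - - \frac{9}{23} = \frac{27}{25} + \frac{9}{23} = \frac{846}{575} \approx 1.4713$)
$\left(n + K{\left(v{\left(6 \right)},14 \right)}\right) + 239 = \left(\frac{846}{575} + 0\right) + 239 = \frac{846}{575} + 239 = \frac{138271}{575}$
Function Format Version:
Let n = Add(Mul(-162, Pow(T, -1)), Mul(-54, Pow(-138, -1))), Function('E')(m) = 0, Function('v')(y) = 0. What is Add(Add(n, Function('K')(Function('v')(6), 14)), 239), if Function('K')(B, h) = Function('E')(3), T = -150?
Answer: Rational(138271, 575) ≈ 240.47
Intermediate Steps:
Function('K')(B, h) = 0
n = Rational(846, 575) (n = Add(Mul(-162, Pow(-150, -1)), Mul(-54, Pow(-138, -1))) = Add(Mul(-162, Rational(-1, 150)), Mul(-54, Rational(-1, 138))) = Add(Rational(27, 25), Rational(9, 23)) = Rational(846, 575) ≈ 1.4713)
Add(Add(n, Function('K')(Function('v')(6), 14)), 239) = Add(Add(Rational(846, 575), 0), 239) = Add(Rational(846, 575), 239) = Rational(138271, 575)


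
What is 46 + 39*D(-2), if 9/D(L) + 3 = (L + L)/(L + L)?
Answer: -259/2 ≈ -129.50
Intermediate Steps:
D(L) = -9/2 (D(L) = 9/(-3 + (L + L)/(L + L)) = 9/(-3 + (2*L)/((2*L))) = 9/(-3 + (2*L)*(1/(2*L))) = 9/(-3 + 1) = 9/(-2) = 9*(-½) = -9/2)
46 + 39*D(-2) = 46 + 39*(-9/2) = 46 - 351/2 = -259/2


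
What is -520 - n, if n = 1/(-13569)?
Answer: -7055879/13569 ≈ -520.00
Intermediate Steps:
n = -1/13569 ≈ -7.3697e-5
-520 - n = -520 - 1*(-1/13569) = -520 + 1/13569 = -7055879/13569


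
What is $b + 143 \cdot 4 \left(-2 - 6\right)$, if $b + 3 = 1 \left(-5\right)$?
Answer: $-4584$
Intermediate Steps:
$b = -8$ ($b = -3 + 1 \left(-5\right) = -3 - 5 = -8$)
$b + 143 \cdot 4 \left(-2 - 6\right) = -8 + 143 \cdot 4 \left(-2 - 6\right) = -8 + 143 \cdot 4 \left(-8\right) = -8 + 143 \left(-32\right) = -8 - 4576 = -4584$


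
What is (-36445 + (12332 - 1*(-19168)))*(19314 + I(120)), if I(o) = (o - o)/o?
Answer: -95507730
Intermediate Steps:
I(o) = 0 (I(o) = 0/o = 0)
(-36445 + (12332 - 1*(-19168)))*(19314 + I(120)) = (-36445 + (12332 - 1*(-19168)))*(19314 + 0) = (-36445 + (12332 + 19168))*19314 = (-36445 + 31500)*19314 = -4945*19314 = -95507730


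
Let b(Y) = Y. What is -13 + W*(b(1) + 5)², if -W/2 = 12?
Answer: -877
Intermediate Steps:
W = -24 (W = -2*12 = -24)
-13 + W*(b(1) + 5)² = -13 - 24*(1 + 5)² = -13 - 24*6² = -13 - 24*36 = -13 - 864 = -877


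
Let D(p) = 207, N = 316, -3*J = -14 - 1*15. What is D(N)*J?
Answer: 2001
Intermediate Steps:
J = 29/3 (J = -(-14 - 1*15)/3 = -(-14 - 15)/3 = -⅓*(-29) = 29/3 ≈ 9.6667)
D(N)*J = 207*(29/3) = 2001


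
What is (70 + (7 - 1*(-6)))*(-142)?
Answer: -11786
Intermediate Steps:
(70 + (7 - 1*(-6)))*(-142) = (70 + (7 + 6))*(-142) = (70 + 13)*(-142) = 83*(-142) = -11786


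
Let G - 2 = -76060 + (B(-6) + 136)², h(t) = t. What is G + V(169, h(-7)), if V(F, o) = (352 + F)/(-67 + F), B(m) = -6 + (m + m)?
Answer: -6337147/102 ≈ -62129.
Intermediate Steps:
B(m) = -6 + 2*m
V(F, o) = (352 + F)/(-67 + F)
G = -62134 (G = 2 + (-76060 + ((-6 + 2*(-6)) + 136)²) = 2 + (-76060 + ((-6 - 12) + 136)²) = 2 + (-76060 + (-18 + 136)²) = 2 + (-76060 + 118²) = 2 + (-76060 + 13924) = 2 - 62136 = -62134)
G + V(169, h(-7)) = -62134 + (352 + 169)/(-67 + 169) = -62134 + 521/102 = -6337147/102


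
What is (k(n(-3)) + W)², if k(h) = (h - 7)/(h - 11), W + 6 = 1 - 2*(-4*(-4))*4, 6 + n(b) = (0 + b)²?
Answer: 70225/4 ≈ 17556.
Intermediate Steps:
n(b) = -6 + b² (n(b) = -6 + (0 + b)² = -6 + b²)
W = -133 (W = -6 + (1 - 2*(-4*(-4))*4) = -6 + (1 - 32*4) = -6 + (1 - 2*64) = -6 + (1 - 128) = -6 - 127 = -133)
k(h) = (-7 + h)/(-11 + h)
(k(n(-3)) + W)² = ((-7 + (-6 + (-3)²))/(-11 + (-6 + (-3)²)) - 133)² = ((-7 + (-6 + 9))/(-11 + (-6 + 9)) - 133)² = ((-7 + 3)/(-11 + 3) - 133)² = (-4/(-8) - 133)² = (-⅛*(-4) - 133)² = (½ - 133)² = (-265/2)² = 70225/4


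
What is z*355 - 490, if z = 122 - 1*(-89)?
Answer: 74415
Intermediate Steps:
z = 211 (z = 122 + 89 = 211)
z*355 - 490 = 211*355 - 490 = 74905 - 490 = 74415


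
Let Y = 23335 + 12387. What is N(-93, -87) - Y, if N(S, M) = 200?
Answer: -35522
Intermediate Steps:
Y = 35722
N(-93, -87) - Y = 200 - 1*35722 = 200 - 35722 = -35522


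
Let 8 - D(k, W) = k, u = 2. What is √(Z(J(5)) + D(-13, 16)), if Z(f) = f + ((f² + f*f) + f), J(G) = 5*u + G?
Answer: √501 ≈ 22.383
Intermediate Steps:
D(k, W) = 8 - k
J(G) = 10 + G (J(G) = 5*2 + G = 10 + G)
Z(f) = 2*f + 2*f² (Z(f) = f + ((f² + f²) + f) = f + (2*f² + f) = f + (f + 2*f²) = 2*f + 2*f²)
√(Z(J(5)) + D(-13, 16)) = √(2*(10 + 5)*(1 + (10 + 5)) + (8 - 1*(-13))) = √(2*15*(1 + 15) + (8 + 13)) = √(2*15*16 + 21) = √(480 + 21) = √501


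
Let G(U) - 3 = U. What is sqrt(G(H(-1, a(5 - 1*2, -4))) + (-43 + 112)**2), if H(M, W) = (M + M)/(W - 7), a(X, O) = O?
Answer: sqrt(576466)/11 ≈ 69.023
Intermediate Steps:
H(M, W) = 2*M/(-7 + W) (H(M, W) = (2*M)/(-7 + W) = 2*M/(-7 + W))
G(U) = 3 + U
sqrt(G(H(-1, a(5 - 1*2, -4))) + (-43 + 112)**2) = sqrt((3 + 2*(-1)/(-7 - 4)) + (-43 + 112)**2) = sqrt((3 + 2*(-1)/(-11)) + 69**2) = sqrt((3 + 2*(-1)*(-1/11)) + 4761) = sqrt((3 + 2/11) + 4761) = sqrt(35/11 + 4761) = sqrt(52406/11) = sqrt(576466)/11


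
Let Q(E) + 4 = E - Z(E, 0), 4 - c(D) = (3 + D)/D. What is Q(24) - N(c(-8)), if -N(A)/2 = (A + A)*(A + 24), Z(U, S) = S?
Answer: 6233/16 ≈ 389.56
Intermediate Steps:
c(D) = 4 - (3 + D)/D
Q(E) = -4 + E (Q(E) = -4 + (E - 1*0) = -4 + (E + 0) = -4 + E)
N(A) = -4*A*(24 + A) (N(A) = -2*(A + A)*(A + 24) = -2*2*A*(24 + A) = -4*A*(24 + A))
Q(24) - N(c(-8)) = (-4 + 24) - (-4)*(3 - 3/(-8))*(24 + (3 - 3/(-8))) = 20 - (-4)*(3 - 3*(-1/8))*(24 + (3 - 3*(-1/8))) = 20 - (-4)*(3 + 3/8)*(24 + (3 + 3/8)) = 20 - (-4)*27*(24 + 27/8)/8 = 20 - (-4)*27*219/(8*8) = 20 - 1*(-5913/16) = 20 + 5913/16 = 6233/16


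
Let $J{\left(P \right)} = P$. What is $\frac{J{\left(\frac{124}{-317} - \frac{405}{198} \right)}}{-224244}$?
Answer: $\frac{16993}{1563877656} \approx 1.0866 \cdot 10^{-5}$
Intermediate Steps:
$\frac{J{\left(\frac{124}{-317} - \frac{405}{198} \right)}}{-224244} = \frac{\frac{124}{-317} - \frac{405}{198}}{-224244} = \left(124 \left(- \frac{1}{317}\right) - \frac{45}{22}\right) \left(- \frac{1}{224244}\right) = \left(- \frac{124}{317} - \frac{45}{22}\right) \left(- \frac{1}{224244}\right) = \left(- \frac{16993}{6974}\right) \left(- \frac{1}{224244}\right) = \frac{16993}{1563877656}$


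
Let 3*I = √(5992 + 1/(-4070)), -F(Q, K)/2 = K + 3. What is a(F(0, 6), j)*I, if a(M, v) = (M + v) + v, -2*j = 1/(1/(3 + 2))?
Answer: -23*√99256876730/12210 ≈ -593.46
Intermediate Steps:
F(Q, K) = -6 - 2*K (F(Q, K) = -2*(K + 3) = -2*(3 + K) = -6 - 2*K)
j = -5/2 (j = -1/(2*(1/(3 + 2))) = -1/(2*(1/5)) = -1/(2*⅕) = -½*5 = -5/2 ≈ -2.5000)
I = √99256876730/12210 (I = √(5992 + 1/(-4070))/3 = √(5992 - 1/4070)/3 = √(24387439/4070)/3 = (√99256876730/4070)/3 = √99256876730/12210 ≈ 25.803)
a(M, v) = M + 2*v
a(F(0, 6), j)*I = ((-6 - 2*6) + 2*(-5/2))*(√99256876730/12210) = ((-6 - 12) - 5)*(√99256876730/12210) = (-18 - 5)*(√99256876730/12210) = -23*√99256876730/12210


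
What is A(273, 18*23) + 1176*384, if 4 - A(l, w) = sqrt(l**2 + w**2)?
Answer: 451588 - 15*sqrt(1093) ≈ 4.5109e+5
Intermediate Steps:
A(l, w) = 4 - sqrt(l**2 + w**2)
A(273, 18*23) + 1176*384 = (4 - sqrt(273**2 + (18*23)**2)) + 1176*384 = (4 - sqrt(74529 + 414**2)) + 451584 = (4 - sqrt(74529 + 171396)) + 451584 = (4 - sqrt(245925)) + 451584 = (4 - 15*sqrt(1093)) + 451584 = 451588 - 15*sqrt(1093)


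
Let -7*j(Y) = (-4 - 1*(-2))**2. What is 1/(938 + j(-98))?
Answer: 7/6562 ≈ 0.0010667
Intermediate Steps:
j(Y) = -4/7 (j(Y) = -(-4 - 1*(-2))**2/7 = -(-4 + 2)**2/7 = -1/7*(-2)**2 = -1/7*4 = -4/7)
1/(938 + j(-98)) = 1/(938 - 4/7) = 1/(6562/7) = 7/6562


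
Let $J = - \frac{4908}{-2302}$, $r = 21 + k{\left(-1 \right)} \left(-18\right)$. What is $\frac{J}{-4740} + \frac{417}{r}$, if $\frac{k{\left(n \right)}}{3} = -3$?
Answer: $\frac{126366361}{55466690} \approx 2.2782$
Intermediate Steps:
$k{\left(n \right)} = -9$ ($k{\left(n \right)} = 3 \left(-3\right) = -9$)
$r = 183$ ($r = 21 - -162 = 21 + 162 = 183$)
$J = \frac{2454}{1151}$ ($J = \left(-4908\right) \left(- \frac{1}{2302}\right) = \frac{2454}{1151} \approx 2.1321$)
$\frac{J}{-4740} + \frac{417}{r} = \frac{2454}{1151 \left(-4740\right)} + \frac{417}{183} = \frac{2454}{1151} \left(- \frac{1}{4740}\right) + 417 \cdot \frac{1}{183} = - \frac{409}{909290} + \frac{139}{61} = \frac{126366361}{55466690}$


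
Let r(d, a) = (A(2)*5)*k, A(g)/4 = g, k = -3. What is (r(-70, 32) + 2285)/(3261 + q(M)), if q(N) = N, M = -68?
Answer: 2165/3193 ≈ 0.67805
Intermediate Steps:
A(g) = 4*g
r(d, a) = -120 (r(d, a) = ((4*2)*5)*(-3) = (8*5)*(-3) = 40*(-3) = -120)
(r(-70, 32) + 2285)/(3261 + q(M)) = (-120 + 2285)/(3261 - 68) = 2165/3193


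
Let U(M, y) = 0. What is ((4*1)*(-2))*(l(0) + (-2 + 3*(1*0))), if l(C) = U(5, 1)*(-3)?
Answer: 16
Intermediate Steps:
l(C) = 0 (l(C) = 0*(-3) = 0)
((4*1)*(-2))*(l(0) + (-2 + 3*(1*0))) = ((4*1)*(-2))*(0 + (-2 + 3*(1*0))) = (4*(-2))*(0 + (-2 + 3*0)) = -8*(0 + (-2 + 0)) = -8*(0 - 2) = -8*(-2) = 16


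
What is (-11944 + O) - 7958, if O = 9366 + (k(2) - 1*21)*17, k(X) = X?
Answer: -10859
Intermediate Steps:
O = 9043 (O = 9366 + (2 - 1*21)*17 = 9366 + (2 - 21)*17 = 9366 - 19*17 = 9366 - 323 = 9043)
(-11944 + O) - 7958 = (-11944 + 9043) - 7958 = -2901 - 7958 = -10859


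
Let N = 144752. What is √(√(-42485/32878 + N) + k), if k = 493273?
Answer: √(533209804679332 + 295902*√1931730155098)/32878 ≈ 702.60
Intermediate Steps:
√(√(-42485/32878 + N) + k) = √(√(-42485/32878 + 144752) + 493273) = √(√(4759113771/32878) + 493273) = √(9*√1931730155098/32878 + 493273) = √(493273 + 9*√1931730155098/32878)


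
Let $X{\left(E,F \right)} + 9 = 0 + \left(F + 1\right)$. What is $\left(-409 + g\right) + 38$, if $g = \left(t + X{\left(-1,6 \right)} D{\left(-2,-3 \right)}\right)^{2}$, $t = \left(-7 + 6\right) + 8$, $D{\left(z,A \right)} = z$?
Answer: $-250$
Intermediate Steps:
$X{\left(E,F \right)} = -8 + F$ ($X{\left(E,F \right)} = -9 + \left(0 + \left(F + 1\right)\right) = -9 + \left(0 + \left(1 + F\right)\right) = -9 + \left(1 + F\right) = -8 + F$)
$t = 7$ ($t = -1 + 8 = 7$)
$g = 121$ ($g = \left(7 + \left(-8 + 6\right) \left(-2\right)\right)^{2} = \left(7 - -4\right)^{2} = \left(7 + 4\right)^{2} = 11^{2} = 121$)
$\left(-409 + g\right) + 38 = \left(-409 + 121\right) + 38 = -288 + 38 = -250$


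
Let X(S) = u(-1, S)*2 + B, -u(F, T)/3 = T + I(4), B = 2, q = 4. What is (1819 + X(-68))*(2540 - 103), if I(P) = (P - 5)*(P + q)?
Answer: 5549049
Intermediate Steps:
I(P) = (-5 + P)*(4 + P) (I(P) = (P - 5)*(P + 4) = (-5 + P)*(4 + P))
u(F, T) = 24 - 3*T (u(F, T) = -3*(T + (-20 + 4² - 1*4)) = -3*(T + (-20 + 16 - 4)) = -3*(T - 8) = -3*(-8 + T) = 24 - 3*T)
X(S) = 50 - 6*S (X(S) = (24 - 3*S)*2 + 2 = (48 - 6*S) + 2 = 50 - 6*S)
(1819 + X(-68))*(2540 - 103) = (1819 + (50 - 6*(-68)))*(2540 - 103) = (1819 + (50 + 408))*2437 = (1819 + 458)*2437 = 2277*2437 = 5549049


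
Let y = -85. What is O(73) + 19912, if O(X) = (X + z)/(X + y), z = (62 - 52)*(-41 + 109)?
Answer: 79397/4 ≈ 19849.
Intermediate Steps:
z = 680 (z = 10*68 = 680)
O(X) = (680 + X)/(-85 + X) (O(X) = (X + 680)/(X - 85) = (680 + X)/(-85 + X))
O(73) + 19912 = (680 + 73)/(-85 + 73) + 19912 = 753/(-12) + 19912 = -1/12*753 + 19912 = -251/4 + 19912 = 79397/4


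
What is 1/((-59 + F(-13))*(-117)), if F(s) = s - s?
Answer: 1/6903 ≈ 0.00014486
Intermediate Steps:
F(s) = 0
1/((-59 + F(-13))*(-117)) = 1/((-59 + 0)*(-117)) = 1/(-59*(-117)) = 1/6903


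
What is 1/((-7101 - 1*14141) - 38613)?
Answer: -1/59855 ≈ -1.6707e-5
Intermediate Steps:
1/((-7101 - 1*14141) - 38613) = 1/((-7101 - 14141) - 38613) = 1/(-21242 - 38613) = 1/(-59855) = -1/59855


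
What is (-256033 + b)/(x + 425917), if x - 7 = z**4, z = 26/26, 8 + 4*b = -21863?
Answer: -1046003/1703700 ≈ -0.61396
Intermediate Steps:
b = -21871/4 (b = -2 + (1/4)*(-21863) = -2 - 21863/4 = -21871/4 ≈ -5467.8)
z = 1 (z = 26*(1/26) = 1)
x = 8 (x = 7 + 1**4 = 7 + 1 = 8)
(-256033 + b)/(x + 425917) = (-256033 - 21871/4)/(8 + 425917) = -1046003/4/425925 = -1046003/4*1/425925 = -1046003/1703700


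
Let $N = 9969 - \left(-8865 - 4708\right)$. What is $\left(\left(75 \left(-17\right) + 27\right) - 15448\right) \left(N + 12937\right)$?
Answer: $-609053384$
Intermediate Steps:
$N = 23542$ ($N = 9969 - \left(-8865 - 4708\right) = 9969 - -13573 = 9969 + 13573 = 23542$)
$\left(\left(75 \left(-17\right) + 27\right) - 15448\right) \left(N + 12937\right) = \left(\left(75 \left(-17\right) + 27\right) - 15448\right) \left(23542 + 12937\right) = \left(\left(-1275 + 27\right) - 15448\right) 36479 = \left(-1248 - 15448\right) 36479 = \left(-16696\right) 36479 = -609053384$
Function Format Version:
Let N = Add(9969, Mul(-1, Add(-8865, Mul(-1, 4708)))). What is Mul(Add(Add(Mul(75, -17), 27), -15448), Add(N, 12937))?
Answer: -609053384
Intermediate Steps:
N = 23542 (N = Add(9969, Mul(-1, Add(-8865, -4708))) = Add(9969, Mul(-1, -13573)) = Add(9969, 13573) = 23542)
Mul(Add(Add(Mul(75, -17), 27), -15448), Add(N, 12937)) = Mul(Add(Add(Mul(75, -17), 27), -15448), Add(23542, 12937)) = Mul(Add(Add(-1275, 27), -15448), 36479) = Mul(Add(-1248, -15448), 36479) = Mul(-16696, 36479) = -609053384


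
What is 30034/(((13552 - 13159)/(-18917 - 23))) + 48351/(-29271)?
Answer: -5550216851701/3834501 ≈ -1.4474e+6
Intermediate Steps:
30034/(((13552 - 13159)/(-18917 - 23))) + 48351/(-29271) = 30034/((393/(-18940))) + 48351*(-1/29271) = 30034/((393*(-1/18940))) - 16117/9757 = 30034/(-393/18940) - 16117/9757 = 30034*(-18940/393) - 16117/9757 = -568843960/393 - 16117/9757 = -5550216851701/3834501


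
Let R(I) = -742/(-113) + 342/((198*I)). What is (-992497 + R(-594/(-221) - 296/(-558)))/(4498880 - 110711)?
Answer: -244801069074433/1082357075691078 ≈ -0.22617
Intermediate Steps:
R(I) = 742/113 + 19/(11*I) (R(I) = -742*(-1/113) + 342*(1/(198*I)) = 742/113 + 19/(11*I))
(-992497 + R(-594/(-221) - 296/(-558)))/(4498880 - 110711) = (-992497 + (2147 + 8162*(-594/(-221) - 296/(-558)))/(1243*(-594/(-221) - 296/(-558))))/(4498880 - 110711) = (-992497 + (2147 + 8162*(-594*(-1/221) - 296*(-1/558)))/(1243*(-594*(-1/221) - 296*(-1/558))))/4388169 = (-992497 + (2147 + 8162*(594/221 + 148/279))/(1243*(594/221 + 148/279)))*(1/4388169) = (-992497 + (2147 + 8162*(198434/61659))/(1243*(198434/61659)))*(1/4388169) = (-992497 + (1/1243)*(61659/198434)*(2147 + 1619618308/61659))*(1/4388169) = (-992497 + (1/1243)*(61659/198434)*(1752000181/61659))*(1/4388169) = (-992497 + 1752000181/246653462)*(1/4388169) = -244801069074433/246653462*1/4388169 = -244801069074433/1082357075691078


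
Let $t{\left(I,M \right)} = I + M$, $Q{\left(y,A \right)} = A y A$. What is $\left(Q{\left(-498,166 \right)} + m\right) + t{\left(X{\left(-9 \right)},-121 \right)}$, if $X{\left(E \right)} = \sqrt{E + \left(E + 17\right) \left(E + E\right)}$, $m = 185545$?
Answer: $-13537464 + 3 i \sqrt{17} \approx -1.3537 \cdot 10^{7} + 12.369 i$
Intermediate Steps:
$X{\left(E \right)} = \sqrt{E + 2 E \left(17 + E\right)}$ ($X{\left(E \right)} = \sqrt{E + \left(17 + E\right) 2 E} = \sqrt{E + 2 E \left(17 + E\right)}$)
$Q{\left(y,A \right)} = y A^{2}$
$\left(Q{\left(-498,166 \right)} + m\right) + t{\left(X{\left(-9 \right)},-121 \right)} = \left(- 498 \cdot 166^{2} + 185545\right) - \left(121 - \sqrt{- 9 \left(35 + 2 \left(-9\right)\right)}\right) = \left(\left(-498\right) 27556 + 185545\right) - \left(121 - \sqrt{- 9 \left(35 - 18\right)}\right) = \left(-13722888 + 185545\right) - \left(121 - \sqrt{\left(-9\right) 17}\right) = -13537343 - \left(121 - \sqrt{-153}\right) = -13537343 - \left(121 - 3 i \sqrt{17}\right) = -13537464 + 3 i \sqrt{17}$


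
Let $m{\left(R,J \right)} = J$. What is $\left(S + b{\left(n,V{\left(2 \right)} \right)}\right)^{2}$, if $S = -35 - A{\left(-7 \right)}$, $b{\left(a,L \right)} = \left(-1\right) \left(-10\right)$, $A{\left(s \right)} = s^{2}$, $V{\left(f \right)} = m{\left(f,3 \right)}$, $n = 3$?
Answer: $5476$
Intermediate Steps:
$V{\left(f \right)} = 3$
$b{\left(a,L \right)} = 10$
$S = -84$ ($S = -35 - \left(-7\right)^{2} = -35 - 49 = -84$)
$\left(S + b{\left(n,V{\left(2 \right)} \right)}\right)^{2} = \left(-84 + 10\right)^{2} = \left(-74\right)^{2} = 5476$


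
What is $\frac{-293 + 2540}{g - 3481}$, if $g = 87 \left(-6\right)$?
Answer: $- \frac{2247}{4003} \approx -0.56133$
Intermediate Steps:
$g = -522$
$\frac{-293 + 2540}{g - 3481} = \frac{-293 + 2540}{-522 - 3481} = \frac{2247}{-4003} = 2247 \left(- \frac{1}{4003}\right) = - \frac{2247}{4003}$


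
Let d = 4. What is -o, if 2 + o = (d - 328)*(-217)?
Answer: -70306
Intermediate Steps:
o = 70306 (o = -2 + (4 - 328)*(-217) = -2 - 324*(-217) = -2 + 70308 = 70306)
-o = -1*70306 = -70306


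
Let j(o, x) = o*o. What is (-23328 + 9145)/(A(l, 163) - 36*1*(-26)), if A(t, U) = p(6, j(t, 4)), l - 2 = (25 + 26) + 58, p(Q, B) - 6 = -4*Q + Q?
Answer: -14183/924 ≈ -15.350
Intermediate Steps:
j(o, x) = o²
p(Q, B) = 6 - 3*Q (p(Q, B) = 6 + (-4*Q + Q) = 6 - 3*Q)
l = 111 (l = 2 + ((25 + 26) + 58) = 2 + (51 + 58) = 2 + 109 = 111)
A(t, U) = -12 (A(t, U) = 6 - 3*6 = 6 - 18 = -12)
(-23328 + 9145)/(A(l, 163) - 36*1*(-26)) = (-23328 + 9145)/(-12 - 36*1*(-26)) = -14183/(-12 - 36*(-26)) = -14183/(-12 + 936) = -14183/924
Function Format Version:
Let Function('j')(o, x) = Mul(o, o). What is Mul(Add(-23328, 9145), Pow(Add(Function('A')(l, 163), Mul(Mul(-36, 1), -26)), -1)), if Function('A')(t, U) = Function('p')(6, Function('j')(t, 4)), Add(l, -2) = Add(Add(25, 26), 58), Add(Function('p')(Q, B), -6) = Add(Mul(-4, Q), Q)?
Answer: Rational(-14183, 924) ≈ -15.350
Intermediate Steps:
Function('j')(o, x) = Pow(o, 2)
Function('p')(Q, B) = Add(6, Mul(-3, Q)) (Function('p')(Q, B) = Add(6, Add(Mul(-4, Q), Q)) = Add(6, Mul(-3, Q)))
l = 111 (l = Add(2, Add(Add(25, 26), 58)) = Add(2, Add(51, 58)) = Add(2, 109) = 111)
Function('A')(t, U) = -12 (Function('A')(t, U) = Add(6, Mul(-3, 6)) = Add(6, -18) = -12)
Mul(Add(-23328, 9145), Pow(Add(Function('A')(l, 163), Mul(Mul(-36, 1), -26)), -1)) = Mul(Add(-23328, 9145), Pow(Add(-12, Mul(Mul(-36, 1), -26)), -1)) = Mul(-14183, Pow(Add(-12, Mul(-36, -26)), -1)) = Mul(-14183, Pow(Add(-12, 936), -1)) = Mul(-14183, Pow(924, -1)) = Mul(-14183, Rational(1, 924)) = Rational(-14183, 924)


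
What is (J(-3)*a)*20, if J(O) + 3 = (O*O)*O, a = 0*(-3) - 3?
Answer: 1800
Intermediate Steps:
a = -3 (a = 0 - 3 = -3)
J(O) = -3 + O³ (J(O) = -3 + (O*O)*O = -3 + O²*O = -3 + O³)
(J(-3)*a)*20 = ((-3 + (-3)³)*(-3))*20 = ((-3 - 27)*(-3))*20 = -30*(-3)*20 = 90*20 = 1800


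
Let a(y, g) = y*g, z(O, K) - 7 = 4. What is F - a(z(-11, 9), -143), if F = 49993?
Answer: 51566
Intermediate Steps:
z(O, K) = 11 (z(O, K) = 7 + 4 = 11)
a(y, g) = g*y
F - a(z(-11, 9), -143) = 49993 - (-143)*11 = 49993 - 1*(-1573) = 49993 + 1573 = 51566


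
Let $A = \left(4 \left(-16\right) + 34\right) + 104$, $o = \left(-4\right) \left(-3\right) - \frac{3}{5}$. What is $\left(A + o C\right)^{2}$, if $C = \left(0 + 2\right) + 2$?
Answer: $\frac{357604}{25} \approx 14304.0$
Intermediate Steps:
$C = 4$ ($C = 2 + 2 = 4$)
$o = \frac{57}{5}$ ($o = 12 - \frac{3}{5} = \frac{57}{5} \approx 11.4$)
$A = 74$ ($A = \left(-64 + 34\right) + 104 = -30 + 104 = 74$)
$\left(A + o C\right)^{2} = \left(74 + \frac{57}{5} \cdot 4\right)^{2} = \left(74 + \frac{228}{5}\right)^{2} = \left(\frac{598}{5}\right)^{2} = \frac{357604}{25}$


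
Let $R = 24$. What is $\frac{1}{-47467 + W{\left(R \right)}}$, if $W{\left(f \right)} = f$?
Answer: $- \frac{1}{47443} \approx -2.1078 \cdot 10^{-5}$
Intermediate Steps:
$\frac{1}{-47467 + W{\left(R \right)}} = \frac{1}{-47467 + 24} = \frac{1}{-47443} = - \frac{1}{47443}$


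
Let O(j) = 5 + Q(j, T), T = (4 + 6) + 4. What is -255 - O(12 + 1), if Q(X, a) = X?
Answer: -273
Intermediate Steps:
T = 14 (T = 10 + 4 = 14)
O(j) = 5 + j
-255 - O(12 + 1) = -255 - (5 + (12 + 1)) = -255 - (5 + 13) = -255 - 1*18 = -255 - 18 = -273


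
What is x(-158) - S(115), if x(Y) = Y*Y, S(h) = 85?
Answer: 24879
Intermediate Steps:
x(Y) = Y**2
x(-158) - S(115) = (-158)**2 - 1*85 = 24964 - 85 = 24879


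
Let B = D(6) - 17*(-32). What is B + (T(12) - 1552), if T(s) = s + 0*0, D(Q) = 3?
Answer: -993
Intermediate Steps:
T(s) = s (T(s) = s + 0 = s)
B = 547 (B = 3 - 17*(-32) = 3 + 544 = 547)
B + (T(12) - 1552) = 547 + (12 - 1552) = 547 - 1540 = -993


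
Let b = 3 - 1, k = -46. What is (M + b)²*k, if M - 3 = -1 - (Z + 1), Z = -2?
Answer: -1150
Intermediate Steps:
b = 2
M = 3 (M = 3 + (-1 - (-2 + 1)) = 3 + (-1 - 1*(-1)) = 3 + (-1 + 1) = 3 + 0 = 3)
(M + b)²*k = (3 + 2)²*(-46) = 5²*(-46) = 25*(-46) = -1150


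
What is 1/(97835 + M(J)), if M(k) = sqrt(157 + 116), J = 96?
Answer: 97835/9571686952 - sqrt(273)/9571686952 ≈ 1.0220e-5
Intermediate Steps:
M(k) = sqrt(273)
1/(97835 + M(J)) = 1/(97835 + sqrt(273))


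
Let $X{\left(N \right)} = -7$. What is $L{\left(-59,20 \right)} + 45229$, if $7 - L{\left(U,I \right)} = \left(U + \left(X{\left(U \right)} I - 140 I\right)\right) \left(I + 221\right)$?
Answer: $767995$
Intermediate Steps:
$L{\left(U,I \right)} = 7 - \left(221 + I\right) \left(U - 147 I\right)$ ($L{\left(U,I \right)} = 7 - \left(U - 147 I\right) \left(I + 221\right) = 7 - \left(U - 147 I\right) \left(221 + I\right) = 7 - \left(221 + I\right) \left(U - 147 I\right)$)
$L{\left(-59,20 \right)} + 45229 = \left(7 - -13039 + 147 \cdot 20^{2} + 32487 \cdot 20 - 20 \left(-59\right)\right) + 45229 = \left(7 + 13039 + 147 \cdot 400 + 649740 + 1180\right) + 45229 = \left(7 + 13039 + 58800 + 649740 + 1180\right) + 45229 = 722766 + 45229 = 767995$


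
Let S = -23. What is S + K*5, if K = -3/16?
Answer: -383/16 ≈ -23.938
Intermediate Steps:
K = -3/16 (K = -3*1/16 = -3/16 ≈ -0.18750)
S + K*5 = -23 - 3/16*5 = -23 - 15/16 = -383/16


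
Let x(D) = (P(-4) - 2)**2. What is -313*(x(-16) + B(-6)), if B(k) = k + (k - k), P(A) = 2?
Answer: 1878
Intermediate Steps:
x(D) = 0 (x(D) = (2 - 2)**2 = 0**2 = 0)
B(k) = k (B(k) = k + 0 = k)
-313*(x(-16) + B(-6)) = -313*(0 - 6) = -313*(-6) = 1878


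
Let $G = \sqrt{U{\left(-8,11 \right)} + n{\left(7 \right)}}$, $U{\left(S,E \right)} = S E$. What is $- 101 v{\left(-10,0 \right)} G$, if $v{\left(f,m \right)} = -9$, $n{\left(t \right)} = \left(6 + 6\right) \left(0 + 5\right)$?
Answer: $1818 i \sqrt{7} \approx 4810.0 i$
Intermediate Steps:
$U{\left(S,E \right)} = E S$
$n{\left(t \right)} = 60$ ($n{\left(t \right)} = 12 \cdot 5 = 60$)
$G = 2 i \sqrt{7}$ ($G = \sqrt{11 \left(-8\right) + 60} = \sqrt{-88 + 60} = \sqrt{-28} = 2 i \sqrt{7} \approx 5.2915 i$)
$- 101 v{\left(-10,0 \right)} G = \left(-101\right) \left(-9\right) 2 i \sqrt{7} = 909 \cdot 2 i \sqrt{7} = 1818 i \sqrt{7}$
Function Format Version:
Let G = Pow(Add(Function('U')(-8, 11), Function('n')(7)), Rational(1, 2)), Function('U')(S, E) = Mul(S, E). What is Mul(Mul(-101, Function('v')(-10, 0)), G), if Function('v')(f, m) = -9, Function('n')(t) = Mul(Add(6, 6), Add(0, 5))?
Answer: Mul(1818, I, Pow(7, Rational(1, 2))) ≈ Mul(4810.0, I)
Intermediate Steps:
Function('U')(S, E) = Mul(E, S)
Function('n')(t) = 60 (Function('n')(t) = Mul(12, 5) = 60)
G = Mul(2, I, Pow(7, Rational(1, 2))) (G = Pow(Add(Mul(11, -8), 60), Rational(1, 2)) = Pow(Add(-88, 60), Rational(1, 2)) = Pow(-28, Rational(1, 2)) = Mul(2, I, Pow(7, Rational(1, 2))) ≈ Mul(5.2915, I))
Mul(Mul(-101, Function('v')(-10, 0)), G) = Mul(Mul(-101, -9), Mul(2, I, Pow(7, Rational(1, 2)))) = Mul(909, Mul(2, I, Pow(7, Rational(1, 2)))) = Mul(1818, I, Pow(7, Rational(1, 2)))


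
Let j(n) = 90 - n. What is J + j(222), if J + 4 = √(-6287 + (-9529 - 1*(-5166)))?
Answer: -136 + 5*I*√426 ≈ -136.0 + 103.2*I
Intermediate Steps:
J = -4 + 5*I*√426 (J = -4 + √(-6287 + (-9529 - 1*(-5166))) = -4 + √(-6287 + (-9529 + 5166)) = -4 + √(-6287 - 4363) = -4 + √(-10650) = -4 + 5*I*√426 ≈ -4.0 + 103.2*I)
J + j(222) = (-4 + 5*I*√426) + (90 - 1*222) = (-4 + 5*I*√426) + (90 - 222) = (-4 + 5*I*√426) - 132 = -136 + 5*I*√426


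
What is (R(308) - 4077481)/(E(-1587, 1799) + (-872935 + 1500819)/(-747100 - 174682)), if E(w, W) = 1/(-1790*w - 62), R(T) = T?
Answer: 5337991109250003524/891804532365 ≈ 5.9856e+6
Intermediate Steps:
E(w, W) = 1/(-62 - 1790*w)
(R(308) - 4077481)/(E(-1587, 1799) + (-872935 + 1500819)/(-747100 - 174682)) = (308 - 4077481)/(-1/(62 + 1790*(-1587)) + (-872935 + 1500819)/(-747100 - 174682)) = -4077173/(-1/(62 - 2840730) + 627884/(-921782)) = -4077173/(-1/(-2840668) + 627884*(-1/921782)) = -4077173/(-1*(-1/2840668) - 313942/460891) = -4077173/(1/2840668 - 313942/460891) = -4077173/(-891804532365/1309238315188) = -4077173*(-1309238315188/891804532365) = 5337991109250003524/891804532365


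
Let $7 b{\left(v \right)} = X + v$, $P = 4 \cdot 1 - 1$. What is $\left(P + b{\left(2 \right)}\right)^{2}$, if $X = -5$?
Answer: $\frac{324}{49} \approx 6.6122$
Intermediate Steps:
$P = 3$ ($P = 4 - 1 = 3$)
$b{\left(v \right)} = - \frac{5}{7} + \frac{v}{7}$ ($b{\left(v \right)} = \frac{-5 + v}{7} = - \frac{5}{7} + \frac{v}{7}$)
$\left(P + b{\left(2 \right)}\right)^{2} = \left(3 + \left(- \frac{5}{7} + \frac{1}{7} \cdot 2\right)\right)^{2} = \left(3 + \left(- \frac{5}{7} + \frac{2}{7}\right)\right)^{2} = \left(3 - \frac{3}{7}\right)^{2} = \left(\frac{18}{7}\right)^{2} = \frac{324}{49}$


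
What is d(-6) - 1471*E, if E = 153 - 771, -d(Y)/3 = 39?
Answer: 908961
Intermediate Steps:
d(Y) = -117 (d(Y) = -3*39 = -117)
E = -618
d(-6) - 1471*E = -117 - 1471*(-618) = -117 + 909078 = 908961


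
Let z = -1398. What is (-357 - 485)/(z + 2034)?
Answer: -421/318 ≈ -1.3239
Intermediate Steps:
(-357 - 485)/(z + 2034) = (-357 - 485)/(-1398 + 2034) = -842/636 = -842*1/636 = -421/318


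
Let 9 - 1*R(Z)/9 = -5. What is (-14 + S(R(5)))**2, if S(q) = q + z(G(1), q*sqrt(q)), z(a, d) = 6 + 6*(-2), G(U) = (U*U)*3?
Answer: 11236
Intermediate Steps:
G(U) = 3*U**2 (G(U) = U**2*3 = 3*U**2)
z(a, d) = -6 (z(a, d) = 6 - 12 = -6)
R(Z) = 126 (R(Z) = 81 - 9*(-5) = 81 + 45 = 126)
S(q) = -6 + q (S(q) = q - 6 = -6 + q)
(-14 + S(R(5)))**2 = (-14 + (-6 + 126))**2 = (-14 + 120)**2 = 106**2 = 11236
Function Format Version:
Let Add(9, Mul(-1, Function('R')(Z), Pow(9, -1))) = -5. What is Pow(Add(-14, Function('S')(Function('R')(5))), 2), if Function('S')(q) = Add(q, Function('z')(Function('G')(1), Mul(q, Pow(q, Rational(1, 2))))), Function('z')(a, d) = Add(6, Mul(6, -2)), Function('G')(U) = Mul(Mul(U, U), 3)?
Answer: 11236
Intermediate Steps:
Function('G')(U) = Mul(3, Pow(U, 2)) (Function('G')(U) = Mul(Pow(U, 2), 3) = Mul(3, Pow(U, 2)))
Function('z')(a, d) = -6 (Function('z')(a, d) = Add(6, -12) = -6)
Function('R')(Z) = 126 (Function('R')(Z) = Add(81, Mul(-9, -5)) = Add(81, 45) = 126)
Function('S')(q) = Add(-6, q) (Function('S')(q) = Add(q, -6) = Add(-6, q))
Pow(Add(-14, Function('S')(Function('R')(5))), 2) = Pow(Add(-14, Add(-6, 126)), 2) = Pow(Add(-14, 120), 2) = Pow(106, 2) = 11236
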